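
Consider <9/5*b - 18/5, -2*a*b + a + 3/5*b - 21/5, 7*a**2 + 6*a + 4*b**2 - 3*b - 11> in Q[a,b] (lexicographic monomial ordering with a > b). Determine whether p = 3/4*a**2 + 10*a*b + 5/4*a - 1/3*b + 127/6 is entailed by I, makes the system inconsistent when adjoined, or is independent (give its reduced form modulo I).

First compute the reduced Gröbner basis of I by Buchberger's algorithm.
f_1 = 9/5*b - 18/5, LT = b.
f_2 = -2*a*b + a + 3/5*b - 21/5, LT = a*b.
f_3 = 7*a**2 + 6*a + 4*b**2 - 3*b - 11, LT = a**2.

S(f_1,f_2): lcm = a*b. S = -3/2*a + 3/10*b - 21/10.
  reduce S modulo (f_1, f_2, f_3):
  remainder -3/2*a - 3/2 ≠ 0; add h_4 = -3/2*a - 3/2 to the basis.

The other S-polynomials (S(f_1,f_3), S(f_2,f_3), S(f_1,h_4), S(f_2,h_4), S(f_3,h_4)) all reduce to 0 modulo the current basis, so we have a Gröbner basis.
Inter-reduce: drop elements whose leading term is divisible by another's, tail-reduce, and make monic.
Reduced Gröbner basis: {a + 1, b - 2}.
Label its elements g_1 = a + 1, g_2 = b - 2.

Reduce p = 3/4*a**2 + 10*a*b + 5/4*a - 1/3*b + 127/6 modulo G:
  leading term a**2: subtract (3/4*a)·g_1 from 3/4*a**2 + 10*a*b + 5/4*a - 1/3*b + 127/6 → 10*a*b + 1/2*a - 1/3*b + 127/6
  leading term a*b: subtract (10*b)·g_1 from 10*a*b + 1/2*a - 1/3*b + 127/6 → 1/2*a - 31/3*b + 127/6
  leading term a: subtract (1/2)·g_1 from 1/2*a - 31/3*b + 127/6 → -31/3*b + 62/3
  leading term b: subtract (-31/3)·g_2 from -31/3*b + 62/3 → 0
  normal form = 0.
Since the normal form is 0, p ∈ I.

3/4*a**2 + 10*a*b + 5/4*a - 1/3*b + 127/6 lies in I (it reduces to 0).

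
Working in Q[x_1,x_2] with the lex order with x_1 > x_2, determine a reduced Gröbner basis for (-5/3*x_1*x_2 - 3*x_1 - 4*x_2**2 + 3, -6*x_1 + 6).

The reduced Gröbner basis is the canonical form of the ideal for this ordering.

f_1 = -5/3*x_1*x_2 - 3*x_1 - 4*x_2**2 + 3, LT = x_1*x_2.
f_2 = -6*x_1 + 6, LT = x_1.

S(f_1,f_2): lcm = x_1*x_2. S = 9/5*x_1 + 12/5*x_2**2 + x_2 - 9/5.
  leading term x_1: subtract (-3/10)·f_2 from 9/5*x_1 + 12/5*x_2**2 + x_2 - 9/5 → 12/5*x_2**2 + x_2
  leading term x_2**2: no divisor's leading term divides it; move 12/5*x_2**2 to the remainder.
  leading term x_2: no divisor's leading term divides it; move x_2 to the remainder.
  remainder 12/5*x_2**2 + x_2 ≠ 0; add g_3 = 12/5*x_2**2 + x_2 to the basis.

S(f_1,g_3): lcm = x_1*x_2**2. S = 83/60*x_1*x_2 + 12/5*x_2**3 - 9/5*x_2.
  leading term x_1*x_2: subtract (-83/100)·f_1 from 83/60*x_1*x_2 + 12/5*x_2**3 - 9/5*x_2 → -249/100*x_1 + 12/5*x_2**3 - 83/25*x_2**2 - 9/5*x_2 + 249/100
  leading term x_1: subtract (83/200)·f_2 from -249/100*x_1 + 12/5*x_2**3 - 83/25*x_2**2 - 9/5*x_2 + 249/100 → 12/5*x_2**3 - 83/25*x_2**2 - 9/5*x_2
  leading term x_2**3: subtract (x_2)·g_3 from 12/5*x_2**3 - 83/25*x_2**2 - 9/5*x_2 → -108/25*x_2**2 - 9/5*x_2
  leading term x_2**2: subtract (-9/5)·g_3 from -108/25*x_2**2 - 9/5*x_2 → 0
  remainder 0.

S(f_2,g_3): leading monomials are coprime, so the S-polynomial reduces to 0 (Buchberger's first criterion).
Every S-polynomial of the final basis reduces to 0, so we have a Gröbner basis.
Inter-reduce: drop elements whose leading term is divisible by another's, tail-reduce, and make monic.

G = {x_1 - 1, x_2**2 + 5/12*x_2}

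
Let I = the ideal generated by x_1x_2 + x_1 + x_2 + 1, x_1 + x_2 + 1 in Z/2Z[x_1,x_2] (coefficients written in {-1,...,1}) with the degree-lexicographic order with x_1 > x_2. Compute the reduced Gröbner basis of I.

G = {x_2^2 + x_2, x_1 + x_2 + 1}

f_1 = x_1x_2 + x_1 + x_2 + 1, LT = x_1x_2.
f_2 = x_1 + x_2 + 1, LT = x_1.

S(f_1,f_2): lcm = x_1x_2. S = x_2^2 + x_1 + 1.
  leading term x_2^2: no divisor's leading term divides it; move x_2^2 to the remainder.
  leading term x_1: subtract (1)·f_2 from x_1 + 1 → x_2
  leading term x_2: no divisor's leading term divides it; move x_2 to the remainder.
  remainder x_2^2 + x_2 ≠ 0; add g_3 = x_2^2 + x_2 to the basis.

S(f_1,g_3): lcm = x_1x_2^2. S = x_2^2 + x_2.
  leading term x_2^2: subtract (1)·g_3 from x_2^2 + x_2 → 0
  remainder 0.

S(f_2,g_3): leading monomials are coprime, so the S-polynomial reduces to 0 (Buchberger's first criterion).
Every S-polynomial of the final basis reduces to 0, so we have a Gröbner basis.
Inter-reduce: drop elements whose leading term is divisible by another's, tail-reduce, and make monic.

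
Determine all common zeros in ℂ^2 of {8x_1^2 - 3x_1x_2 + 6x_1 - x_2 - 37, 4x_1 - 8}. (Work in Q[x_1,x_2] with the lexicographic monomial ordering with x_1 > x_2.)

{(2, 1)}

Compute a lex Gröbner basis by Buchberger's algorithm.
f_1 = 8x_1^2 - 3x_1x_2 + 6x_1 - x_2 - 37, LT = x_1^2.
f_2 = 4x_1 - 8, LT = x_1.

S(f_1,f_2): lcm = x_1^2. S = -3/8x_1x_2 + 11/4x_1 - 1/8x_2 - 37/8.
  leading term x_1x_2: subtract (-3/32x_2)·f_2 from -3/8x_1x_2 + 11/4x_1 - 1/8x_2 - 37/8 → 11/4x_1 - 7/8x_2 - 37/8
  leading term x_1: subtract (11/16)·f_2 from 11/4x_1 - 7/8x_2 - 37/8 → -7/8x_2 + 7/8
  leading term x_2: no divisor's leading term divides it; move -7/8x_2 to the remainder.
  leading term 1: no divisor's leading term divides it; move 7/8 to the remainder.
  remainder -7/8x_2 + 7/8 ≠ 0; add h_3 = -7/8x_2 + 7/8 to the basis.

The other S-polynomials (S(f_1,h_3), S(f_2,h_3)) all reduce to 0 modulo the current basis, so we have a Gröbner basis.
Inter-reduce: drop elements whose leading term is divisible by another's, tail-reduce, and make monic.
Reduced Gröbner basis: {x_1 - 2, x_2 - 1}.

The lex basis is triangular: the last element involves only x_2. Solving x_2 - 1 = 0 gives x_2 ∈ {1}; substituting each value into the earlier elements determines the remaining variables.
  x_2 = 1: the earlier basis element becomes x_1 - 2 = 0, giving x_1 = 2 — point (2, 1).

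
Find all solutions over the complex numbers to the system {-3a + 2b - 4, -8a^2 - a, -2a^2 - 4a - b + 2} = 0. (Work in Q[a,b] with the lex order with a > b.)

{(0, 2)}

Compute a lex Gröbner basis by Buchberger's algorithm.
f_1 = -3a + 2b - 4, LT = a.
f_2 = -8a^2 - a, LT = a^2.
f_3 = -2a^2 - 4a - b + 2, LT = a^2.

S(f_1,f_2): lcm = a^2. S = -2/3ab + 29/24a.
  leading term ab: subtract (2/9b)·f_1 from -2/3ab + 29/24a → 29/24a - 4/9b^2 + 8/9b
  leading term a: subtract (-29/72)·f_1 from 29/24a - 4/9b^2 + 8/9b → -4/9b^2 + 61/36b - 29/18
  leading term b^2: no divisor's leading term divides it; move -4/9b^2 to the remainder.
  leading term b: no divisor's leading term divides it; move 61/36b to the remainder.
  leading term 1: no divisor's leading term divides it; move -29/18 to the remainder.
  remainder -4/9b^2 + 61/36b - 29/18 ≠ 0; add h_4 = -4/9b^2 + 61/36b - 29/18 to the basis.

S(f_1,f_3): lcm = a^2. S = -2/3ab - 2/3a - 1/2b + 1.
  leading term ab: subtract (2/9b)·f_1 from -2/3ab - 2/3a - 1/2b + 1 → -2/3a - 4/9b^2 + 7/18b + 1
  leading term a: subtract (2/9)·f_1 from -2/3a - 4/9b^2 + 7/18b + 1 → -4/9b^2 - 1/18b + 17/9
  leading term b^2: subtract (1)·h_4 from -4/9b^2 - 1/18b + 17/9 → -7/4b + 7/2
  leading term b: no divisor's leading term divides it; move -7/4b to the remainder.
  leading term 1: no divisor's leading term divides it; move 7/2 to the remainder.
  remainder -7/4b + 7/2 ≠ 0; add h_5 = -7/4b + 7/2 to the basis.

The other S-polynomials (S(f_2,f_3), S(f_1,h_4), S(f_2,h_4), S(f_3,h_4), S(f_1,h_5), S(f_2,h_5), S(f_3,h_5), S(h_4,h_5)) all reduce to 0 modulo the current basis, so we have a Gröbner basis.
Inter-reduce: drop elements whose leading term is divisible by another's, tail-reduce, and make monic.
Reduced Gröbner basis: {a, b - 2}.

Elimination: the polynomial b - 2 lies in the elimination ideal for b, so b ∈ {2}. For each such b, the remaining basis elements (now univariate) give the rest of the solution.
  b = 2: the earlier basis element becomes a = 0, giving a = 0 — point (0, 2).
Substituting each solution back into the original system confirms all equations vanish.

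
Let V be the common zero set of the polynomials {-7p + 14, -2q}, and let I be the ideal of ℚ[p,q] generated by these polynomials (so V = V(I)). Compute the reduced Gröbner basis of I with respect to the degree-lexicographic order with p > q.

G = {p - 2, q}

f_1 = -7p + 14, LT = p.
f_2 = -2q, LT = q.

S(f_1,f_2): leading monomials are coprime, so the S-polynomial reduces to 0 (Buchberger's first criterion).
Every S-polynomial of the final basis reduces to 0, so we have a Gröbner basis.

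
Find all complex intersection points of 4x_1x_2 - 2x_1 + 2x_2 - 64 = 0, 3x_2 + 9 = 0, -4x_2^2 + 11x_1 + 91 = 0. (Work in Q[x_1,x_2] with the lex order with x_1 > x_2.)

Compute a lex Gröbner basis by Buchberger's algorithm.
f_1 = 4x_1x_2 - 2x_1 + 2x_2 - 64, LT = x_1x_2.
f_2 = 3x_2 + 9, LT = x_2.
f_3 = 11x_1 - 4x_2^2 + 91, LT = x_1.

The S-polynomials (S(f_1,f_2), S(f_1,f_3), S(f_2,f_3)) all reduce to 0 modulo the current basis, so we have a Gröbner basis.
Inter-reduce: drop elements whose leading term is divisible by another's, tail-reduce, and make monic.
Reduced Gröbner basis: {x_1 + 5, x_2 + 3}.

A lex Gröbner basis eliminates variables successively. Here x_2 + 3 depends only on x_2, with roots {-3}; lifting each root through the earlier basis elements recovers the full solutions.
  x_2 = -3: the earlier basis element becomes x_1 + 5 = 0, giving x_1 = -5 — point (-5, -3).
A lex Gröbner basis triangularizes the system, enabling back-substitution.

{(-5, -3)}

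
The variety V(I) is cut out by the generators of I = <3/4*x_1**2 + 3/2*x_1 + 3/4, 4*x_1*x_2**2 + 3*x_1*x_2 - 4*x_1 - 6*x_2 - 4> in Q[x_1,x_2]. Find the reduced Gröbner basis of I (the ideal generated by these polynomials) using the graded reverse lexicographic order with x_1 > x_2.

Buchberger's algorithm terminates because the ascending chain of leading-term ideals stabilizes.

f_1 = 3/4*x_1**2 + 3/2*x_1 + 3/4, LT = x_1**2.
f_2 = 4*x_1*x_2**2 + 3*x_1*x_2 - 4*x_1 - 6*x_2 - 4, LT = x_1*x_2**2.

S(f_1,f_2): lcm = x_1**2*x_2**2. S = -3/4*x_1**2*x_2 + 2*x_1*x_2**2 + x_1**2 + 3/2*x_1*x_2 + x_2**2 + x_1.
  leading term x_1**2*x_2: subtract (-x_2)·f_1 from -3/4*x_1**2*x_2 + 2*x_1*x_2**2 + x_1**2 + 3/2*x_1*x_2 + x_2**2 + x_1 → 2*x_1*x_2**2 + x_1**2 + 3*x_1*x_2 + x_2**2 + x_1 + 3/4*x_2
  leading term x_1*x_2**2: subtract (1/2)·f_2 from 2*x_1*x_2**2 + x_1**2 + 3*x_1*x_2 + x_2**2 + x_1 + 3/4*x_2 → x_1**2 + 3/2*x_1*x_2 + x_2**2 + 3*x_1 + 15/4*x_2 + 2
  leading term x_1**2: subtract (4/3)·f_1 from x_1**2 + 3/2*x_1*x_2 + x_2**2 + 3*x_1 + 15/4*x_2 + 2 → 3/2*x_1*x_2 + x_2**2 + x_1 + 15/4*x_2 + 1
  leading term x_1*x_2: no divisor's leading term divides it; move 3/2*x_1*x_2 to the remainder.
  leading term x_2**2: no divisor's leading term divides it; move x_2**2 to the remainder.
  leading term x_1: no divisor's leading term divides it; move x_1 to the remainder.
  leading term x_2: no divisor's leading term divides it; move 15/4*x_2 to the remainder.
  leading term 1: no divisor's leading term divides it; move 1 to the remainder.
  remainder 3/2*x_1*x_2 + x_2**2 + x_1 + 15/4*x_2 + 1 ≠ 0; add g_3 = 3/2*x_1*x_2 + x_2**2 + x_1 + 15/4*x_2 + 1 to the basis.

S(f_1,g_3): lcm = x_1**2*x_2. S = -2/3*x_1*x_2**2 - 2/3*x_1**2 - 1/2*x_1*x_2 - 2/3*x_1 + x_2.
  leading term x_1*x_2**2: subtract (-1/6)·f_2 from -2/3*x_1*x_2**2 - 2/3*x_1**2 - 1/2*x_1*x_2 - 2/3*x_1 + x_2 → -2/3*x_1**2 - 4/3*x_1 - 2/3
  leading term x_1**2: subtract (-8/9)·f_1 from -2/3*x_1**2 - 4/3*x_1 - 2/3 → 0
  remainder 0.

S(f_2,g_3): lcm = x_1*x_2**2. S = -2/3*x_2**3 + 1/12*x_1*x_2 - 5/2*x_2**2 - x_1 - 13/6*x_2 - 1.
  leading term x_2**3: no divisor's leading term divides it; move -2/3*x_2**3 to the remainder.
  leading term x_1*x_2: subtract (1/18)·g_3 from 1/12*x_1*x_2 - 5/2*x_2**2 - x_1 - 13/6*x_2 - 1 → -23/9*x_2**2 - 19/18*x_1 - 19/8*x_2 - 19/18
  leading term x_2**2: no divisor's leading term divides it; move -23/9*x_2**2 to the remainder.
  leading term x_1: no divisor's leading term divides it; move -19/18*x_1 to the remainder.
  leading term x_2: no divisor's leading term divides it; move -19/8*x_2 to the remainder.
  leading term 1: no divisor's leading term divides it; move -19/18 to the remainder.
  remainder -2/3*x_2**3 - 23/9*x_2**2 - 19/18*x_1 - 19/8*x_2 - 19/18 ≠ 0; add g_4 = -2/3*x_2**3 - 23/9*x_2**2 - 19/18*x_1 - 19/8*x_2 - 19/18 to the basis.

S(f_1,g_4): leading monomials are coprime, so the S-polynomial reduces to 0 (Buchberger's first criterion).
S(f_2,g_4): lcm = x_1*x_2**3. S = -37/12*x_1*x_2**2 - 19/12*x_1**2 - 73/16*x_1*x_2 - 3/2*x_2**2 - 19/12*x_1 - x_2.
  leading term x_1*x_2**2: subtract (-37/48)·f_2 from -37/12*x_1*x_2**2 - 19/12*x_1**2 - 73/16*x_1*x_2 - 3/2*x_2**2 - 19/12*x_1 - x_2 → -19/12*x_1**2 - 9/4*x_1*x_2 - 3/2*x_2**2 - 14/3*x_1 - 45/8*x_2 - 37/12
  leading term x_1**2: subtract (-19/9)·f_1 from -19/12*x_1**2 - 9/4*x_1*x_2 - 3/2*x_2**2 - 14/3*x_1 - 45/8*x_2 - 37/12 → -9/4*x_1*x_2 - 3/2*x_2**2 - 3/2*x_1 - 45/8*x_2 - 3/2
  leading term x_1*x_2: subtract (-3/2)·g_3 from -9/4*x_1*x_2 - 3/2*x_2**2 - 3/2*x_1 - 45/8*x_2 - 3/2 → 0
  remainder 0.

S(g_3,g_4): lcm = x_1*x_2**3. S = 2/3*x_2**4 - 19/6*x_1*x_2**2 + 5/2*x_2**3 - 19/12*x_1**2 - 57/16*x_1*x_2 + 2/3*x_2**2 - 19/12*x_1.
  leading term x_2**4: subtract (-x_2)·g_4 from 2/3*x_2**4 - 19/6*x_1*x_2**2 + 5/2*x_2**3 - 19/12*x_1**2 - 57/16*x_1*x_2 + 2/3*x_2**2 - 19/12*x_1 → -19/6*x_1*x_2**2 - 1/18*x_2**3 - 19/12*x_1**2 - 665/144*x_1*x_2 - 41/24*x_2**2 - 19/12*x_1 - 19/18*x_2
  leading term x_1*x_2**2: subtract (-19/24)·f_2 from -19/6*x_1*x_2**2 - 1/18*x_2**3 - 19/12*x_1**2 - 665/144*x_1*x_2 - 41/24*x_2**2 - 19/12*x_1 - 19/18*x_2 → -1/18*x_2**3 - 19/12*x_1**2 - 323/144*x_1*x_2 - 41/24*x_2**2 - 19/4*x_1 - 209/36*x_2 - 19/6
  leading term x_2**3: subtract (1/12)·g_4 from -1/18*x_2**3 - 19/12*x_1**2 - 323/144*x_1*x_2 - 41/24*x_2**2 - 19/4*x_1 - 209/36*x_2 - 19/6 → -19/12*x_1**2 - 323/144*x_1*x_2 - 323/216*x_2**2 - 1007/216*x_1 - 1615/288*x_2 - 665/216
  leading term x_1**2: subtract (-19/9)·f_1 from -19/12*x_1**2 - 323/144*x_1*x_2 - 323/216*x_2**2 - 1007/216*x_1 - 1615/288*x_2 - 665/216 → -323/144*x_1*x_2 - 323/216*x_2**2 - 323/216*x_1 - 1615/288*x_2 - 323/216
  leading term x_1*x_2: subtract (-323/216)·g_3 from -323/144*x_1*x_2 - 323/216*x_2**2 - 323/216*x_1 - 1615/288*x_2 - 323/216 → 0
  remainder 0.

Every S-polynomial of the final basis reduces to 0, so we have a Gröbner basis.
Inter-reduce: drop elements whose leading term is divisible by another's, tail-reduce, and make monic.

G = {x_2**3 + 23/6*x_2**2 + 19/12*x_1 + 57/16*x_2 + 19/12, x_1**2 + 2*x_1 + 1, x_1*x_2 + 2/3*x_2**2 + 2/3*x_1 + 5/2*x_2 + 2/3}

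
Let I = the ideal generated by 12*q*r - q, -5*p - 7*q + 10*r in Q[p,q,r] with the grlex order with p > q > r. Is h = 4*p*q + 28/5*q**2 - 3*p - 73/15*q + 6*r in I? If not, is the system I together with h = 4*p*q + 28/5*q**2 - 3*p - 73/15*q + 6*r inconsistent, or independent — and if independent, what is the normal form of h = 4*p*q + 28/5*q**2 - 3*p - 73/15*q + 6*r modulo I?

4*p*q + 28/5*q**2 - 3*p - 73/15*q + 6*r lies in I (it reduces to 0).

First compute the reduced Gröbner basis of I by Buchberger's algorithm.
f_1 = 12*q*r - q, LT = q*r.
f_2 = -5*p - 7*q + 10*r, LT = p.

S(f_1,f_2): leading monomials are coprime, so the S-polynomial reduces to 0 (Buchberger's first criterion).
Every S-polynomial of the final basis reduces to 0, so we have a Gröbner basis.
Inter-reduce: drop elements whose leading term is divisible by another's, tail-reduce, and make monic.
Reduced Gröbner basis: {q*r - 1/12*q, p + 7/5*q - 2*r}.
Label its elements g_1 = q*r - 1/12*q, g_2 = p + 7/5*q - 2*r.

Reduce h = 4*p*q + 28/5*q**2 - 3*p - 73/15*q + 6*r modulo G:
  leading term p*q: subtract (4*q)·g_2 from 4*p*q + 28/5*q**2 - 3*p - 73/15*q + 6*r → 8*q*r - 3*p - 73/15*q + 6*r
  leading term q*r: subtract (8)·g_1 from 8*q*r - 3*p - 73/15*q + 6*r → -3*p - 21/5*q + 6*r
  leading term p: subtract (-3)·g_2 from -3*p - 21/5*q + 6*r → 0
  normal form = 0.
Since the normal form is 0, h ∈ I.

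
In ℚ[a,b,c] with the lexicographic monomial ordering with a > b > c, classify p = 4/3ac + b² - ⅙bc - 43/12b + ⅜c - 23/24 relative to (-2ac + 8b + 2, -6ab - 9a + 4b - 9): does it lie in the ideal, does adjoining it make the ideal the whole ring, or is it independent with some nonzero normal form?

4/3ac + b² - ⅙bc - 43/12b + ⅜c - 23/24 lies in I (it reduces to 0).

First compute the reduced Gröbner basis of I by Buchberger's algorithm.
f_1 = -2ac + 8b + 2, LT = ac.
f_2 = -6ab - 9a + 4b - 9, LT = ab.

S(f_1,f_2): lcm = abc. S = -3/2ac - 4b² + ⅔bc - b - 3/2c.
  leading term ac: subtract (¾)·f_1 from -3/2ac - 4b² + ⅔bc - b - 3/2c → -4b² + ⅔bc - 7b - 3/2c - 3/2
  leading term b²: no divisor's leading term divides it; move -4b² to the remainder.
  leading term bc: no divisor's leading term divides it; move ⅔bc to the remainder.
  leading term b: no divisor's leading term divides it; move -7b to the remainder.
  leading term c: no divisor's leading term divides it; move -3/2c to the remainder.
  leading term 1: no divisor's leading term divides it; move -3/2 to the remainder.
  remainder -4b² + ⅔bc - 7b - 3/2c - 3/2 ≠ 0; add h_3 = -4b² + ⅔bc - 7b - 3/2c - 3/2 to the basis.

The other S-polynomials (S(f_1,h_3), S(f_2,h_3)) all reduce to 0 modulo the current basis, so we have a Gröbner basis.
Inter-reduce: drop elements whose leading term is divisible by another's, tail-reduce, and make monic.
Reduced Gröbner basis: {ab + 3/2a - ⅔b + 3/2, ac - 4b - 1, b² - ⅙bc + 7/4b + ⅜c + ⅜}.
Label its elements g_1 = ab + 3/2a - ⅔b + 3/2, g_2 = ac - 4b - 1, g_3 = b² - ⅙bc + 7/4b + ⅜c + ⅜.

Reduce p = 4/3ac + b² - ⅙bc - 43/12b + ⅜c - 23/24 modulo G:
  leading term ac: subtract (4/3)·g_2 from 4/3ac + b² - ⅙bc - 43/12b + ⅜c - 23/24 → b² - ⅙bc + 7/4b + ⅜c + ⅜
  leading term b²: subtract (1)·g_3 from b² - ⅙bc + 7/4b + ⅜c + ⅜ → 0
  normal form = 0.
Since the normal form is 0, p ∈ I.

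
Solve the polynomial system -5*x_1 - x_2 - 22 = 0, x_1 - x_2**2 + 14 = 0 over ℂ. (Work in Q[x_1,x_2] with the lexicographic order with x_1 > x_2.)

Compute a lex Gröbner basis by Buchberger's algorithm.
f_1 = -5*x_1 - x_2 - 22, LT = x_1.
f_2 = x_1 - x_2**2 + 14, LT = x_1.

S(f_1,f_2): lcm = x_1. S = x_2**2 + 1/5*x_2 - 48/5.
  leading term x_2**2: no divisor's leading term divides it; move x_2**2 to the remainder.
  leading term x_2: no divisor's leading term divides it; move 1/5*x_2 to the remainder.
  leading term 1: no divisor's leading term divides it; move -48/5 to the remainder.
  remainder x_2**2 + 1/5*x_2 - 48/5 ≠ 0; add h_3 = x_2**2 + 1/5*x_2 - 48/5 to the basis.

The other S-polynomials (S(f_1,h_3), S(f_2,h_3)) all reduce to 0 modulo the current basis, so we have a Gröbner basis.
Inter-reduce: drop elements whose leading term is divisible by another's, tail-reduce, and make monic.
Reduced Gröbner basis: {x_1 + 1/5*x_2 + 22/5, x_2**2 + 1/5*x_2 - 48/5}.

Since the basis is lex-ordered, x_2**2 + 1/5*x_2 - 48/5 is univariate in x_2. Its roots are {-16/5, 3}. Back-substituting each root into the other basis elements fixes the other coordinates.
  x_2 = -16/5: the earlier basis element becomes x_1 + 94/25 = 0, giving x_1 = -94/25 — point (-94/25, -16/5).
  x_2 = 3: the earlier basis element becomes x_1 + 5 = 0, giving x_1 = -5 — point (-5, 3).
Each listed point satisfies every original equation (direct substitution).

{(-94/25, -16/5), (-5, 3)}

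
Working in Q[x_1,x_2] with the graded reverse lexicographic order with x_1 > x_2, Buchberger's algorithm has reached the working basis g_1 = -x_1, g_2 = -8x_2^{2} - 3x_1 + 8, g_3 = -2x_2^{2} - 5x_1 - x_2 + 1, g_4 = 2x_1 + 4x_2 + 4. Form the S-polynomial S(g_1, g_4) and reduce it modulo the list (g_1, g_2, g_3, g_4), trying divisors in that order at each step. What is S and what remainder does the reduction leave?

lcm(LM(g_1), LM(g_4)) = x_1.
S = (lcm/LT(g_1))·g_1 − (lcm/LT(g_4))·g_4 = -2x_2 - 2.
Reduce S modulo (g_1, g_2, g_3, g_4) in that order:
  leading term x_2: no divisor's leading term divides it; move -2x_2 to the remainder.
  leading term 1: no divisor's leading term divides it; move -2 to the remainder.
The remainder -2x_2 - 2 is nonzero, so it would be added as the next basis element.
An S-polynomial is built so that the two leading terms cancel; whether anything survives reduction is exactly the Gröbner-basis criterion.

S(g_1, g_4) = -2x_2 - 2; remainder on division = -2x_2 - 2.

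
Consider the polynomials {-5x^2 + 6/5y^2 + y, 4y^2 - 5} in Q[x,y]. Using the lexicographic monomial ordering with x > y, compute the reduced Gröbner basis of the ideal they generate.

G = {x^2 - 1/5y - 3/10, y^2 - 5/4}

This is the nonlinear analogue of row-reducing a linear system.

f_1 = -5x^2 + 6/5y^2 + y, LT = x^2.
f_2 = 4y^2 - 5, LT = y^2.

The S-polynomials (S(f_1,f_2)) all reduce to 0 modulo the current basis, so we have a Gröbner basis.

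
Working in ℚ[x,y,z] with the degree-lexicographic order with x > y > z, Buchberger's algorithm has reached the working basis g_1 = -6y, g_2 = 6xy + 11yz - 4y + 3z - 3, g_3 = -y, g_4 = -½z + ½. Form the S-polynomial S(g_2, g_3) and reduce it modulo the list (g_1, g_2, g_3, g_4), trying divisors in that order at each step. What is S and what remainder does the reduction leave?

S(g_2, g_3) = 11/6yz - ⅔y + ½z - ½; remainder on division = 0.

lcm(LM(g_2), LM(g_3)) = xy.
S = (lcm/LT(g_2))·g_2 − (lcm/LT(g_3))·g_3 = 11/6yz - ⅔y + ½z - ½.
Reduce S modulo (g_1, g_2, g_3, g_4) in that order:
  leading term yz: subtract (-11/36z)·g_1 from 11/6yz - ⅔y + ½z - ½ → -⅔y + ½z - ½
  leading term y: subtract (1/9)·g_1 from -⅔y + ½z - ½ → ½z - ½
  leading term z: subtract (-1)·g_4 from ½z - ½ → 0
The remainder is 0, so this S-polynomial contributes no new basis element.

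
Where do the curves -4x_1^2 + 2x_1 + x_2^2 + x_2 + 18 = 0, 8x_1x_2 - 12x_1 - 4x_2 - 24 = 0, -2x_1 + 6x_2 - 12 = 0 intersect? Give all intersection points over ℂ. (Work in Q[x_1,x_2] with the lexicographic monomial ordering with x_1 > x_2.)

Compute a lex Gröbner basis by Buchberger's algorithm.
f_1 = -4x_1^2 + 2x_1 + x_2^2 + x_2 + 18, LT = x_1^2.
f_2 = 8x_1x_2 - 12x_1 - 4x_2 - 24, LT = x_1x_2.
f_3 = -2x_1 + 6x_2 - 12, LT = x_1.

S(f_1,f_2): lcm = x_1^2x_2. S = 3/2x_1^2 + 3x_1 - 1/4x_2^3 - 1/4x_2^2 - 9/2x_2.
  reduce S modulo (f_1, f_2, f_3):
  remainder -1/4x_2^3 + 1/8x_2^2 + 57/8x_2 - 63/4 ≠ 0; add h_4 = -1/4x_2^3 + 1/8x_2^2 + 57/8x_2 - 63/4 to the basis.

S(f_1,f_3): lcm = x_1^2. S = 3x_1x_2 - 13/2x_1 - 1/4x_2^2 - 1/4x_2 - 9/2.
  reduce S modulo (f_1, f_2, f_3, h_4):
  remainder -1/4x_2^2 - 19/4x_2 + 33/2 ≠ 0; add h_5 = -1/4x_2^2 - 19/4x_2 + 33/2 to the basis.

S(f_2,f_3): lcm = x_1x_2. S = -3/2x_1 + 3x_2^2 - 13/2x_2 - 3.
  reduce S modulo (f_1, f_2, f_3, h_4, h_5):
  remainder -68x_2 + 204 ≠ 0; add h_6 = -68x_2 + 204 to the basis.

The other S-polynomials (S(f_1,h_4), S(f_2,h_4), S(f_3,h_4), S(f_1,h_5), S(f_2,h_5), S(f_3,h_5), S(h_4,h_5), S(f_1,h_6), S(f_2,h_6), S(f_3,h_6), S(h_4,h_6), S(h_5,h_6)) all reduce to 0 modulo the current basis, so we have a Gröbner basis.
Inter-reduce: drop elements whose leading term is divisible by another's, tail-reduce, and make monic.
Reduced Gröbner basis: {x_1 - 3, x_2 - 3}.

From the last basis element, x_2 - 3 = 0, so x_2 takes values in {3}. Each choice, substituted upward through the basis, yields the corresponding point(s) of the solution set.
  x_2 = 3: the earlier basis element becomes x_1 - 3 = 0, giving x_1 = 3 — point (3, 3).

{(3, 3)}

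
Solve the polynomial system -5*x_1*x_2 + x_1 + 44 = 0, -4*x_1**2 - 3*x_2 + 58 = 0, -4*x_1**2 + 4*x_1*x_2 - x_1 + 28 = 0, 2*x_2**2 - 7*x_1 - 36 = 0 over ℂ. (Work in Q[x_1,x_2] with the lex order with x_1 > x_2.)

Compute a lex Gröbner basis by Buchberger's algorithm.
f_1 = -5*x_1*x_2 + x_1 + 44, LT = x_1*x_2.
f_2 = -4*x_1**2 - 3*x_2 + 58, LT = x_1**2.
f_3 = -4*x_1**2 + 4*x_1*x_2 - x_1 + 28, LT = x_1**2.
f_4 = -7*x_1 + 2*x_2**2 - 36, LT = x_1.

S(f_1,f_2): lcm = x_1**2*x_2. S = -1/5*x_1**2 - 44/5*x_1 - 3/4*x_2**2 + 29/2*x_2.
  leading term x_1**2: subtract (1/20)·f_2 from -1/5*x_1**2 - 44/5*x_1 - 3/4*x_2**2 + 29/2*x_2 → -44/5*x_1 - 3/4*x_2**2 + 293/20*x_2 - 29/10
  leading term x_1: subtract (44/35)·f_4 from -44/5*x_1 - 3/4*x_2**2 + 293/20*x_2 - 29/10 → -457/140*x_2**2 + 293/20*x_2 + 593/14
  leading term x_2**2: no divisor's leading term divides it; move -457/140*x_2**2 to the remainder.
  leading term x_2: no divisor's leading term divides it; move 293/20*x_2 to the remainder.
  leading term 1: no divisor's leading term divides it; move 593/14 to the remainder.
  remainder -457/140*x_2**2 + 293/20*x_2 + 593/14 ≠ 0; add h_5 = -457/140*x_2**2 + 293/20*x_2 + 593/14 to the basis.

S(f_1,f_3): lcm = x_1**2*x_2. S = -1/5*x_1**2 + x_1*x_2**2 - 1/4*x_1*x_2 - 44/5*x_1 + 7*x_2.
  leading term x_1**2: subtract (1/20)·f_2 from -1/5*x_1**2 + x_1*x_2**2 - 1/4*x_1*x_2 - 44/5*x_1 + 7*x_2 → x_1*x_2**2 - 1/4*x_1*x_2 - 44/5*x_1 + 143/20*x_2 - 29/10
  leading term x_1*x_2**2: subtract (-1/5*x_2)·f_1 from x_1*x_2**2 - 1/4*x_1*x_2 - 44/5*x_1 + 143/20*x_2 - 29/10 → -1/20*x_1*x_2 - 44/5*x_1 + 319/20*x_2 - 29/10
  leading term x_1*x_2: subtract (1/100)·f_1 from -1/20*x_1*x_2 - 44/5*x_1 + 319/20*x_2 - 29/10 → -881/100*x_1 + 319/20*x_2 - 167/50
  leading term x_1: subtract (881/700)·f_4 from -881/100*x_1 + 319/20*x_2 - 167/50 → -881/350*x_2**2 + 319/20*x_2 + 14689/350
  leading term x_2**2: subtract (1762/2285)·h_5 from -881/350*x_2**2 + 319/20*x_2 + 14689/350 → 212649/45700*x_2 + 212649/22850
  leading term x_2: no divisor's leading term divides it; move 212649/45700*x_2 to the remainder.
  leading term 1: no divisor's leading term divides it; move 212649/22850 to the remainder.
  remainder 212649/45700*x_2 + 212649/22850 ≠ 0; add h_6 = 212649/45700*x_2 + 212649/22850 to the basis.

The other S-polynomials (S(f_1,f_4), S(f_2,f_3), S(f_2,f_4), S(f_3,f_4), S(f_1,h_5), S(f_2,h_5), S(f_3,h_5), S(f_4,h_5), S(f_1,h_6), S(f_2,h_6), S(f_3,h_6), S(f_4,h_6), S(h_5,h_6)) all reduce to 0 modulo the current basis, so we have a Gröbner basis.
Inter-reduce: drop elements whose leading term is divisible by another's, tail-reduce, and make monic.
Reduced Gröbner basis: {x_1 + 4, x_2 + 2}.

A lex Gröbner basis eliminates variables successively. Here x_2 + 2 depends only on x_2, with roots {-2}; lifting each root through the earlier basis elements recovers the full solutions.
  x_2 = -2: the earlier basis element becomes x_1 + 4 = 0, giving x_1 = -4 — point (-4, -2).
Substituting each solution back into the original system confirms all equations vanish.
Zero-dimensionality of the ideal guarantees finitely many solutions over ℂ.

{(-4, -2)}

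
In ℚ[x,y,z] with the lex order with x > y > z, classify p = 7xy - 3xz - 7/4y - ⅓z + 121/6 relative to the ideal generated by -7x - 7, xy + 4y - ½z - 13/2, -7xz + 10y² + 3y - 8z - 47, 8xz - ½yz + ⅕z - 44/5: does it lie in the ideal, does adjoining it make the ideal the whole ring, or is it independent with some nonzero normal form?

First compute the reduced Gröbner basis of I by Buchberger's algorithm.
f_1 = -7x - 7, LT = x.
f_2 = xy + 4y - ½z - 13/2, LT = xy.
f_3 = -7xz + 10y² + 3y - 8z - 47, LT = xz.
f_4 = 8xz - ½yz + ⅕z - 44/5, LT = xz.

S(f_1,f_2): lcm = xy. S = -3y + ½z + 13/2.
  leading term y: no divisor's leading term divides it; move -3y to the remainder.
  leading term z: no divisor's leading term divides it; move ½z to the remainder.
  leading term 1: no divisor's leading term divides it; move 13/2 to the remainder.
  remainder -3y + ½z + 13/2 ≠ 0; add h_5 = -3y + ½z + 13/2 to the basis.

S(f_1,f_3): lcm = xz. S = 10/7y² + 3/7y - 1/7z - 47/7.
  leading term y²: subtract (-10/21y)·h_5 from 10/7y² + 3/7y - 1/7z - 47/7 → 5/21yz + 74/21y - 1/7z - 47/7
  leading term yz: subtract (-5/63z)·h_5 from 5/21yz + 74/21y - 1/7z - 47/7 → 74/21y + 5/126z² + 47/126z - 47/7
  leading term y: subtract (-74/63)·h_5 from 74/21y + 5/126z² + 47/126z - 47/7 → 5/126z² + 121/126z + 58/63
  leading term z²: no divisor's leading term divides it; move 5/126z² to the remainder.
  leading term z: no divisor's leading term divides it; move 121/126z to the remainder.
  leading term 1: no divisor's leading term divides it; move 58/63 to the remainder.
  remainder 5/126z² + 121/126z + 58/63 ≠ 0; add h_6 = 5/126z² + 121/126z + 58/63 to the basis.

S(f_1,f_4): lcm = xz. S = 1/16yz + 39/40z + 11/10.
  leading term yz: subtract (-1/48z)·h_5 from 1/16yz + 39/40z + 11/10 → 1/96z² + 533/480z + 11/10
  leading term z²: subtract (21/80)·h_6 from 1/96z² + 533/480z + 11/10 → 103/120z + 103/120
  leading term z: no divisor's leading term divides it; move 103/120z to the remainder.
  leading term 1: no divisor's leading term divides it; move 103/120 to the remainder.
  remainder 103/120z + 103/120 ≠ 0; add h_7 = 103/120z + 103/120 to the basis.

The other S-polynomials (S(f_2,f_3), S(f_2,f_4), S(f_3,f_4), S(f_1,h_5), S(f_2,h_5), S(f_3,h_5), S(f_4,h_5), S(f_1,h_6), S(f_2,h_6), S(f_3,h_6), S(f_4,h_6), S(h_5,h_6), S(f_1,h_7), S(f_2,h_7), S(f_3,h_7), S(f_4,h_7), S(h_5,h_7), S(h_6,h_7)) all reduce to 0 modulo the current basis, so we have a Gröbner basis.
Inter-reduce: drop elements whose leading term is divisible by another's, tail-reduce, and make monic.
Reduced Gröbner basis: {x + 1, y - 2, z + 1}.
Label its elements g_1 = x + 1, g_2 = y - 2, g_3 = z + 1.

Reduce p = 7xy - 3xz - 7/4y - ⅓z + 121/6 modulo G:
  leading term xy: subtract (7y)·g_1 from 7xy - 3xz - 7/4y - ⅓z + 121/6 → -3xz - 35/4y - ⅓z + 121/6
  leading term xz: subtract (-3z)·g_1 from -3xz - 35/4y - ⅓z + 121/6 → -35/4y + 8/3z + 121/6
  leading term y: subtract (-35/4)·g_2 from -35/4y + 8/3z + 121/6 → 8/3z + 8/3
  leading term z: subtract (8/3)·g_3 from 8/3z + 8/3 → 0
  normal form = 0.
Since the normal form is 0, p ∈ I.

7xy - 3xz - 7/4y - ⅓z + 121/6 lies in I (it reduces to 0).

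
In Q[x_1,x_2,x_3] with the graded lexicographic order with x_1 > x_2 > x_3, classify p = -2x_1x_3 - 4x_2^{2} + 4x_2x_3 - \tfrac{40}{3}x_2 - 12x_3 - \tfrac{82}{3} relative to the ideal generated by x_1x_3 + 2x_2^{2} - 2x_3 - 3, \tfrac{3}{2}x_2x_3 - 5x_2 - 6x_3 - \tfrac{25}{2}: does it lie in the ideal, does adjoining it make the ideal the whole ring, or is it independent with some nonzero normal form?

First compute the reduced Gröbner basis of I by Buchberger's algorithm.
f_1 = x_1x_3 + 2x_2^{2} - 2x_3 - 3, LT = x_1x_3.
f_2 = \tfrac{3}{2}x_2x_3 - 5x_2 - 6x_3 - \tfrac{25}{2}, LT = x_2x_3.

S(f_1,f_2): lcm = x_1x_2x_3. S = 2x_2^{3} + \tfrac{10}{3}x_1x_2 + 4x_1x_3 - 2x_2x_3 + \tfrac{25}{3}x_1 - 3x_2.
  leading term x_2^{3}: no divisor's leading term divides it; move 2x_2^{3} to the remainder.
  leading term x_1x_2: no divisor's leading term divides it; move \tfrac{10}{3}x_1x_2 to the remainder.
  leading term x_1x_3: subtract (4)·f_1 from 4x_1x_3 - 2x_2x_3 + \tfrac{25}{3}x_1 - 3x_2 → -8x_2^{2} - 2x_2x_3 + \tfrac{25}{3}x_1 - 3x_2 + 8x_3 + 12
  leading term x_2^{2}: no divisor's leading term divides it; move -8x_2^{2} to the remainder.
  leading term x_2x_3: subtract (-\tfrac{4}{3})·f_2 from -2x_2x_3 + \tfrac{25}{3}x_1 - 3x_2 + 8x_3 + 12 → \tfrac{25}{3}x_1 - \tfrac{29}{3}x_2 - \tfrac{14}{3}
  leading term x_1: no divisor's leading term divides it; move \tfrac{25}{3}x_1 to the remainder.
  leading term x_2: no divisor's leading term divides it; move -\tfrac{29}{3}x_2 to the remainder.
  leading term 1: no divisor's leading term divides it; move -\tfrac{14}{3} to the remainder.
  remainder 2x_2^{3} + \tfrac{10}{3}x_1x_2 - 8x_2^{2} + \tfrac{25}{3}x_1 - \tfrac{29}{3}x_2 - \tfrac{14}{3} ≠ 0; add h_3 = 2x_2^{3} + \tfrac{10}{3}x_1x_2 - 8x_2^{2} + \tfrac{25}{3}x_1 - \tfrac{29}{3}x_2 - \tfrac{14}{3} to the basis.

The other S-polynomials (S(f_1,h_3), S(f_2,h_3)) all reduce to 0 modulo the current basis, so we have a Gröbner basis.
Inter-reduce: drop elements whose leading term is divisible by another's, tail-reduce, and make monic.
Reduced Gröbner basis: {x_2^{3} + \tfrac{5}{3}x_1x_2 - 4x_2^{2} + \tfrac{25}{6}x_1 - \tfrac{29}{6}x_2 - \tfrac{7}{3}, x_1x_3 + 2x_2^{2} - 2x_3 - 3, x_2x_3 - \tfrac{10}{3}x_2 - 4x_3 - \tfrac{25}{3}}.
Label its elements g_1 = x_2^{3} + \tfrac{5}{3}x_1x_2 - 4x_2^{2} + \tfrac{25}{6}x_1 - \tfrac{29}{6}x_2 - \tfrac{7}{3}, g_2 = x_1x_3 + 2x_2^{2} - 2x_3 - 3, g_3 = x_2x_3 - \tfrac{10}{3}x_2 - 4x_3 - \tfrac{25}{3}.

Reduce p = -2x_1x_3 - 4x_2^{2} + 4x_2x_3 - \tfrac{40}{3}x_2 - 12x_3 - \tfrac{82}{3} modulo G:
  leading term x_1x_3: subtract (-2)·g_2 from -2x_1x_3 - 4x_2^{2} + 4x_2x_3 - \tfrac{40}{3}x_2 - 12x_3 - \tfrac{82}{3} → 4x_2x_3 - \tfrac{40}{3}x_2 - 16x_3 - \tfrac{100}{3}
  leading term x_2x_3: subtract (4)·g_3 from 4x_2x_3 - \tfrac{40}{3}x_2 - 16x_3 - \tfrac{100}{3} → 0
  normal form = 0.
Since the normal form is 0, p ∈ I.

-2x_1x_3 - 4x_2^{2} + 4x_2x_3 - \tfrac{40}{3}x_2 - 12x_3 - \tfrac{82}{3} lies in I (it reduces to 0).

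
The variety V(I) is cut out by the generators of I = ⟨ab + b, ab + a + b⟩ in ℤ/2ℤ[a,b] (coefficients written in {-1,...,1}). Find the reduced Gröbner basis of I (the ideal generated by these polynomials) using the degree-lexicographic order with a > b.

f_1 = ab + b, LT = ab.
f_2 = ab + a + b, LT = ab.

S(f_1,f_2): lcm = ab. S = a.
  leading term a: no divisor's leading term divides it; move a to the remainder.
  remainder a ≠ 0; add g_3 = a to the basis.

S(f_1,g_3): lcm = ab. S = b.
  leading term b: no divisor's leading term divides it; move b to the remainder.
  remainder b ≠ 0; add g_4 = b to the basis.

The other S-polynomials (S(f_2,g_3), S(f_1,g_4), S(f_2,g_4), S(g_3,g_4)) all reduce to 0 modulo the current basis, so we have a Gröbner basis.
Inter-reduce: drop elements whose leading term is divisible by another's, tail-reduce, and make monic.

G = {a, b}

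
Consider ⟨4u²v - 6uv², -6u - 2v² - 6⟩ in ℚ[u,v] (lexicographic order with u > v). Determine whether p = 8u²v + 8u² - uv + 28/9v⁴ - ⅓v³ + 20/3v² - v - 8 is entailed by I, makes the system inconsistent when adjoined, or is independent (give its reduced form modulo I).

8u²v + 8u² - uv + 28/9v⁴ - ⅓v³ + 20/3v² - v - 8 lies in I (it reduces to 0).

First compute the reduced Gröbner basis of I by Buchberger's algorithm.
f_1 = 4u²v - 6uv², LT = u²v.
f_2 = -6u - 2v² - 6, LT = u.

S(f_1,f_2): lcm = u²v. S = -⅓uv³ - 3/2uv² - uv.
  reduce S modulo (f_1, f_2):
  remainder 1/9v⁵ + ½v⁴ + ⅔v³ + 3/2v² + v ≠ 0; add h_3 = 1/9v⁵ + ½v⁴ + ⅔v³ + 3/2v² + v to the basis.

The other S-polynomials (S(f_1,h_3), S(f_2,h_3)) all reduce to 0 modulo the current basis, so we have a Gröbner basis.
Inter-reduce: drop elements whose leading term is divisible by another's, tail-reduce, and make monic.
Reduced Gröbner basis: {u + ⅓v² + 1, v⁵ + 9/2v⁴ + 6v³ + 27/2v² + 9v}.
Label its elements g_1 = u + ⅓v² + 1, g_2 = v⁵ + 9/2v⁴ + 6v³ + 27/2v² + 9v.

Reduce p = 8u²v + 8u² - uv + 28/9v⁴ - ⅓v³ + 20/3v² - v - 8 modulo G:
  leading term u²v: subtract (8uv)·g_1 from 8u²v + 8u² - uv + 28/9v⁴ - ⅓v³ + 20/3v² - v - 8 → 8u² - 8/3uv³ - 9uv + 28/9v⁴ - ⅓v³ + 20/3v² - v - 8
  leading term u²: subtract (8u)·g_1 from 8u² - 8/3uv³ - 9uv + 28/9v⁴ - ⅓v³ + 20/3v² - v - 8 → -8/3uv³ - 8/3uv² - 9uv - 8u + 28/9v⁴ - ⅓v³ + 20/3v² - v - 8
  leading term uv³: subtract (-8/3v³)·g_1 from -8/3uv³ - 8/3uv² - 9uv - 8u + 28/9v⁴ - ⅓v³ + 20/3v² - v - 8 → -8/3uv² - 9uv - 8u + 8/9v⁵ + 28/9v⁴ + 7/3v³ + 20/3v² - v - 8
  leading term uv²: subtract (-8/3v²)·g_1 from -8/3uv² - 9uv - 8u + 8/9v⁵ + 28/9v⁴ + 7/3v³ + 20/3v² - v - 8 → -9uv - 8u + 8/9v⁵ + 4v⁴ + 7/3v³ + 28/3v² - v - 8
  leading term uv: subtract (-9v)·g_1 from -9uv - 8u + 8/9v⁵ + 4v⁴ + 7/3v³ + 28/3v² - v - 8 → -8u + 8/9v⁵ + 4v⁴ + 16/3v³ + 28/3v² + 8v - 8
  leading term u: subtract (-8)·g_1 from -8u + 8/9v⁵ + 4v⁴ + 16/3v³ + 28/3v² + 8v - 8 → 8/9v⁵ + 4v⁴ + 16/3v³ + 12v² + 8v
  leading term v⁵: subtract (8/9)·g_2 from 8/9v⁵ + 4v⁴ + 16/3v³ + 12v² + 8v → 0
  normal form = 0.
Since the normal form is 0, p ∈ I.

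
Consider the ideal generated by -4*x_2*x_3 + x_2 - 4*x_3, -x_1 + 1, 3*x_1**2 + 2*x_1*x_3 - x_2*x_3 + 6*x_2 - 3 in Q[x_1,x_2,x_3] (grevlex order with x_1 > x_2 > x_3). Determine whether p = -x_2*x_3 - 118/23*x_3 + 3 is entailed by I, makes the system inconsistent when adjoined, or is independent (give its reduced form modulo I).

Adjoining -x_2*x_3 - 118/23*x_3 + 3 makes the ideal the whole ring: the system is inconsistent.

First compute the reduced Gröbner basis of I by Buchberger's algorithm.
f_1 = -4*x_2*x_3 + x_2 - 4*x_3, LT = x_2*x_3.
f_2 = -x_1 + 1, LT = x_1.
f_3 = 3*x_1**2 + 2*x_1*x_3 - x_2*x_3 + 6*x_2 - 3, LT = x_1**2.

S(f_2,f_3): lcm = x_1**2. S = -2/3*x_1*x_3 + 1/3*x_2*x_3 - x_1 - 2*x_2 + 1.
  reduce S modulo (f_1, f_2, f_3):
  remainder -23/12*x_2 - x_3 ≠ 0; add h_4 = -23/12*x_2 - x_3 to the basis.

S(f_1,h_4): lcm = x_2*x_3. S = -12/23*x_3**2 - 1/4*x_2 + x_3.
  reduce S modulo (f_1, f_2, f_3, h_4):
  remainder -12/23*x_3**2 + 26/23*x_3 ≠ 0; add h_5 = -12/23*x_3**2 + 26/23*x_3 to the basis.

The other S-polynomials (S(f_1,f_2), S(f_1,f_3), S(f_2,h_4), S(f_3,h_4), S(f_1,h_5), S(f_2,h_5), S(f_3,h_5), S(h_4,h_5)) all reduce to 0 modulo the current basis, so we have a Gröbner basis.
Inter-reduce: drop elements whose leading term is divisible by another's, tail-reduce, and make monic.
Reduced Gröbner basis: {x_3**2 - 13/6*x_3, x_1 - 1, x_2 + 12/23*x_3}.
Label its elements g_1 = x_3**2 - 13/6*x_3, g_2 = x_1 - 1, g_3 = x_2 + 12/23*x_3.

Reduce p = -x_2*x_3 - 118/23*x_3 + 3 modulo G:
  leading term x_2*x_3: subtract (-x_3)·g_3 from -x_2*x_3 - 118/23*x_3 + 3 → 12/23*x_3**2 - 118/23*x_3 + 3
  leading term x_3**2: subtract (12/23)·g_1 from 12/23*x_3**2 - 118/23*x_3 + 3 → -4*x_3 + 3
  leading term x_3: no divisor's leading term divides it; move -4*x_3 to the remainder.
  leading term 1: no divisor's leading term divides it; move 3 to the remainder.
  normal form = -4*x_3 + 3.
The normal form is nonzero, so p ∉ I. Since p minus its normal form lies in I, I + (p) = I + (r) where r = -4*x_3 + 3; decide whether this ideal is the whole ring.
Run Buchberger on G together with r (pairs among the g_i already reduce to 0 since G is a Gröbner basis):
g_1 = x_3**2 - 13/6*x_3, LT = x_3**2.
g_2 = x_1 - 1, LT = x_1.
g_3 = x_2 + 12/23*x_3, LT = x_2.
r = -4*x_3 + 3, LT = x_3.

S(g_1,r): lcm = x_3**2. S = -17/12*x_3.
  reduce S modulo (g_1, g_2, g_3, r):
  remainder -17/16 ≠ 0; add m_5 = -17/16 to the basis.

The other S-polynomials (S(g_1,g_2), S(g_1,g_3), S(g_2,g_3), S(g_2,r), S(g_3,r), S(g_1,m_5), S(g_2,m_5), S(g_3,m_5), S(r,m_5)) all reduce to 0 modulo the current basis, so we have a Gröbner basis.
Inter-reduce: drop elements whose leading term is divisible by another's, tail-reduce, and make monic.
Reduced Gröbner basis: {1}.
The reduced Gröbner basis of I + (p) is {1}: the ideal is the whole ring, so the enlarged system has no common solution — adjoining p is inconsistent.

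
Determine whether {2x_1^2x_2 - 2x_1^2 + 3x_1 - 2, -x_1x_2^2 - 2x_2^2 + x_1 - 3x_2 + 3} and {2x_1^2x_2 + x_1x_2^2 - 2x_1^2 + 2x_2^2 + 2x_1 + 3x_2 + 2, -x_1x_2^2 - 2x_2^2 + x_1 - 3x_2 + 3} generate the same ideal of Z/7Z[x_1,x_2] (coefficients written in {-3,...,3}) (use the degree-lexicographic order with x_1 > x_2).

Yes, the ideals are equal.

Two ideals are equal iff their reduced Gröbner bases coincide (the reduced basis is unique for a fixed ordering).
Buchberger on the first generating set:
f_1 = 2x_1^2x_2 - 2x_1^2 + 3x_1 - 2, LT = x_1^2x_2.
f_2 = -x_1x_2^2 - 2x_2^2 + x_1 - 3x_2 + 3, LT = x_1x_2^2.

S(f_1,f_2): lcm = x_1^2x_2^2. S = -x_1^2x_2 - 2x_1x_2^2 + x_1^2 + 2x_1x_2 + 3x_1 - x_2.
  reduce S modulo (f_1, f_2):
  remainder 2x_1x_2 - 3x_2^2 - x_1 - 2x_2 ≠ 0; add g_3 = 2x_1x_2 - 3x_2^2 - x_1 - 2x_2 to the basis.

S(f_1,g_3): lcm = x_1^2x_2. S = -2x_1x_2^2 + 3x_1^2 + x_1x_2 - 2x_1 - 1.
  reduce S modulo (f_1, f_2, g_3):
  remainder 3x_1^2 + 2x_2^2 ≠ 0; add g_4 = 3x_1^2 + 2x_2^2 to the basis.

S(f_2,g_3): lcm = x_1x_2^2. S = -2x_2^3 - 3x_1x_2 + 3x_2^2 - x_1 + 3x_2 - 3.
  reduce S modulo (f_1, f_2, g_3, g_4):
  remainder -2x_2^3 + 2x_2^2 + x_1 - 3 ≠ 0; add g_5 = -2x_2^3 + 2x_2^2 + x_1 - 3 to the basis.

The other S-polynomials (S(f_1,g_4), S(f_2,g_4), S(g_3,g_4), S(f_1,g_5), S(f_2,g_5), S(g_3,g_5), S(g_4,g_5)) all reduce to 0 modulo the current basis, so we have a Gröbner basis.
Inter-reduce: drop elements whose leading term is divisible by another's, tail-reduce, and make monic.
Reduced Gröbner basis: {x_2^3 - x_2^2 + 3x_1 - 2, x_1^2 + 3x_2^2, x_1x_2 + 2x_2^2 + 3x_1 - x_2}.

Buchberger on the second generating set:
h_1 = 2x_1^2x_2 + x_1x_2^2 - 2x_1^2 + 2x_2^2 + 2x_1 + 3x_2 + 2, LT = x_1^2x_2.
h_2 = -x_1x_2^2 - 2x_2^2 + x_1 - 3x_2 + 3, LT = x_1x_2^2.

S(h_1,h_2): lcm = x_1^2x_2^2. S = -3x_1x_2^3 - x_1^2x_2 - 2x_1x_2^2 + x_2^3 + x_1^2 - 2x_1x_2 - 2x_2^2 + 3x_1 + x_2.
  reduce S modulo (h_1, h_2):
  remainder 2x_1x_2 - 3x_2^2 - x_1 - 2x_2 ≠ 0; add k_3 = 2x_1x_2 - 3x_2^2 - x_1 - 2x_2 to the basis.

S(h_1,k_3): lcm = x_1^2x_2. S = 2x_1x_2^2 + 3x_1^2 + x_1x_2 + x_2^2 + x_1 - 2x_2 + 1.
  reduce S modulo (h_1, h_2, k_3):
  remainder 3x_1^2 + 2x_2^2 ≠ 0; add k_4 = 3x_1^2 + 2x_2^2 to the basis.

S(h_2,k_3): lcm = x_1x_2^2. S = -2x_2^3 - 3x_1x_2 + 3x_2^2 - x_1 + 3x_2 - 3.
  reduce S modulo (h_1, h_2, k_3, k_4):
  remainder -2x_2^3 + 2x_2^2 + x_1 - 3 ≠ 0; add k_5 = -2x_2^3 + 2x_2^2 + x_1 - 3 to the basis.

The other S-polynomials (S(h_1,k_4), S(h_2,k_4), S(k_3,k_4), S(h_1,k_5), S(h_2,k_5), S(k_3,k_5), S(k_4,k_5)) all reduce to 0 modulo the current basis, so we have a Gröbner basis.
Inter-reduce: drop elements whose leading term is divisible by another's, tail-reduce, and make monic.
Reduced Gröbner basis: {x_2^3 - x_2^2 + 3x_1 - 2, x_1^2 + 3x_2^2, x_1x_2 + 2x_2^2 + 3x_1 - x_2}.

The two bases agree; hence the ideals are identical.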